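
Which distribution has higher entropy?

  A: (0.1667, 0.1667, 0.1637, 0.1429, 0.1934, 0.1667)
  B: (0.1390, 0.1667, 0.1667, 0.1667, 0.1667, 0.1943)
A

Both distributions are close to uniform, making this a harder comparison.

H(A) = 2.5794 bits
H(B) = 2.5783 bits

The distribution closer to uniform has higher entropy.
Answer: A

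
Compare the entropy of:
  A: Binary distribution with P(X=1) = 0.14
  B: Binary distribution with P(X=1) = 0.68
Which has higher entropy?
B

For binary distributions, entropy is maximized at p=0.5 and decreases as p moves toward 0 or 1.

H(A) = H(0.14) = 0.5842 bits
H(B) = H(0.68) = 0.9044 bits

Distribution B (p=0.68) is closer to uniform (p=0.5), so it has higher entropy.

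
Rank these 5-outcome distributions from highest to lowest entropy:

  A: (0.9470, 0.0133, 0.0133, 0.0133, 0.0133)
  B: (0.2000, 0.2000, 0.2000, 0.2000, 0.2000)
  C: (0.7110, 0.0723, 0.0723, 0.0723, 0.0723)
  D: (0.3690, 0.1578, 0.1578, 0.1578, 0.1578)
B > D > C > A

Key insight: Entropy is maximized by uniform distributions and minimized by concentrated distributions.

Entropies:
  H(A) = 0.4050 bits
  H(B) = 2.3219 bits
  H(C) = 1.4454 bits
  H(D) = 2.2119 bits

Ranking: B > D > C > A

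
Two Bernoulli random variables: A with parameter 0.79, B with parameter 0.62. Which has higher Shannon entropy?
B

For binary distributions, entropy is maximized at p=0.5 and decreases as p moves toward 0 or 1.

H(A) = H(0.79) = 0.7415 bits
H(B) = H(0.62) = 0.9580 bits

Distribution B (p=0.62) is closer to uniform (p=0.5), so it has higher entropy.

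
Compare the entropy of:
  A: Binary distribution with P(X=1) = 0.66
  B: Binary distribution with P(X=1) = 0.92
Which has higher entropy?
A

For binary distributions, entropy is maximized at p=0.5 and decreases as p moves toward 0 or 1.

H(A) = H(0.66) = 0.9248 bits
H(B) = H(0.92) = 0.4022 bits

Distribution A (p=0.66) is closer to uniform (p=0.5), so it has higher entropy.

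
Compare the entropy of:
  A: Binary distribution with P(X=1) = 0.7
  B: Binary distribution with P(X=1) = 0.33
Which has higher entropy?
B

For binary distributions, entropy is maximized at p=0.5 and decreases as p moves toward 0 or 1.

H(A) = H(0.7) = 0.8813 bits
H(B) = H(0.33) = 0.9149 bits

Distribution B (p=0.33) is closer to uniform (p=0.5), so it has higher entropy.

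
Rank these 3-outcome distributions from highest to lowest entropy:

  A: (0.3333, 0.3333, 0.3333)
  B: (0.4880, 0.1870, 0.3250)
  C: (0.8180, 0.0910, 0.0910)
A > B > C

Key insight: Entropy is maximized by uniform distributions and minimized by concentrated distributions.

- Uniform distributions have maximum entropy log₂(3) = 1.5850 bits
- The more "peaked" or concentrated a distribution, the lower its entropy

Entropies:
  H(A) = 1.5850 bits
  H(B) = 1.4845 bits
  H(C) = 0.8664 bits

Ranking: A > B > C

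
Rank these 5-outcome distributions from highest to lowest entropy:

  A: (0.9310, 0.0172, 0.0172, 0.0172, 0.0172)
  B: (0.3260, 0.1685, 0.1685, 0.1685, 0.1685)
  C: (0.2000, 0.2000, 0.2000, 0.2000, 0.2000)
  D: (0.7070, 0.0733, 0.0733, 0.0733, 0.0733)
C > B > D > A

Key insight: Entropy is maximized by uniform distributions and minimized by concentrated distributions.

Entropies:
  H(A) = 0.5002 bits
  H(B) = 2.2588 bits
  H(C) = 2.3219 bits
  H(D) = 1.4586 bits

Ranking: C > B > D > A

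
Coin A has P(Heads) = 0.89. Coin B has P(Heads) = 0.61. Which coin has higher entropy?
B

For binary distributions, entropy is maximized at p=0.5 and decreases as p moves toward 0 or 1.

H(A) = H(0.89) = 0.4999 bits
H(B) = H(0.61) = 0.9648 bits

Distribution B (p=0.61) is closer to uniform (p=0.5), so it has higher entropy.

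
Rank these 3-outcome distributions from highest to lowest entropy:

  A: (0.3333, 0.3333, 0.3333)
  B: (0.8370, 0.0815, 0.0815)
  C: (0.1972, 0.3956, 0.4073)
A > C > B

Key insight: Entropy is maximized by uniform distributions and minimized by concentrated distributions.

- Uniform distributions have maximum entropy log₂(3) = 1.5850 bits
- The more "peaked" or concentrated a distribution, the lower its entropy

Entropies:
  H(A) = 1.5850 bits
  H(B) = 0.8044 bits
  H(C) = 1.5189 bits

Ranking: A > C > B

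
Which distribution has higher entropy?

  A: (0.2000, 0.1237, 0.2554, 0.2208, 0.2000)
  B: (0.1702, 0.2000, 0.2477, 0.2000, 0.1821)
B

Both distributions are close to uniform, making this a harder comparison.

H(A) = 2.2859 bits
H(B) = 2.3097 bits

The distribution closer to uniform has higher entropy.
Answer: B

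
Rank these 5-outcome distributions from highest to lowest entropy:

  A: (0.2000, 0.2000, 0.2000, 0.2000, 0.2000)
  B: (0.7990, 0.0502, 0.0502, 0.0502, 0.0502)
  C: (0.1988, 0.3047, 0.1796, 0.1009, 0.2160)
A > C > B

Key insight: Entropy is maximized by uniform distributions and minimized by concentrated distributions.

- Uniform distributions have maximum entropy log₂(5) = 2.3219 bits
- The more "peaked" or concentrated a distribution, the lower its entropy

Entropies:
  H(A) = 2.3219 bits
  H(B) = 1.1259 bits
  H(C) = 2.2421 bits

Ranking: A > C > B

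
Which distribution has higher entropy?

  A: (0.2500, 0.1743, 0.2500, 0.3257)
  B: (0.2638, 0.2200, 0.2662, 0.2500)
B

Both distributions are close to uniform, making this a harder comparison.

H(A) = 1.9664 bits
H(B) = 1.9960 bits

The distribution closer to uniform has higher entropy.
Answer: B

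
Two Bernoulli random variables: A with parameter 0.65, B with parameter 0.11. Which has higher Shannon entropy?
A

For binary distributions, entropy is maximized at p=0.5 and decreases as p moves toward 0 or 1.

H(A) = H(0.65) = 0.9341 bits
H(B) = H(0.11) = 0.4999 bits

Distribution A (p=0.65) is closer to uniform (p=0.5), so it has higher entropy.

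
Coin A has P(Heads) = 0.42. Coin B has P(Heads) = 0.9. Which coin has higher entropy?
A

For binary distributions, entropy is maximized at p=0.5 and decreases as p moves toward 0 or 1.

H(A) = H(0.42) = 0.9815 bits
H(B) = H(0.9) = 0.4690 bits

Distribution A (p=0.42) is closer to uniform (p=0.5), so it has higher entropy.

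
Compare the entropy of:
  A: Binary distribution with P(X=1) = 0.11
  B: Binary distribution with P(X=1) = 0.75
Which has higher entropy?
B

For binary distributions, entropy is maximized at p=0.5 and decreases as p moves toward 0 or 1.

H(A) = H(0.11) = 0.4999 bits
H(B) = H(0.75) = 0.8113 bits

Distribution B (p=0.75) is closer to uniform (p=0.5), so it has higher entropy.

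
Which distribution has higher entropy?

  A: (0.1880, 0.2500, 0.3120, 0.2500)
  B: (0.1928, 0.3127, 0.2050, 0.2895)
A

Both distributions are close to uniform, making this a harder comparison.

H(A) = 1.9776 bits
H(B) = 1.9687 bits

The distribution closer to uniform has higher entropy.
Answer: A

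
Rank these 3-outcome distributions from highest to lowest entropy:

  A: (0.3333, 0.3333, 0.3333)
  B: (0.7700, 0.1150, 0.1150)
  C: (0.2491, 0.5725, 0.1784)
A > C > B

Key insight: Entropy is maximized by uniform distributions and minimized by concentrated distributions.

- Uniform distributions have maximum entropy log₂(3) = 1.5850 bits
- The more "peaked" or concentrated a distribution, the lower its entropy

Entropies:
  H(A) = 1.5850 bits
  H(B) = 1.0080 bits
  H(C) = 1.4038 bits

Ranking: A > C > B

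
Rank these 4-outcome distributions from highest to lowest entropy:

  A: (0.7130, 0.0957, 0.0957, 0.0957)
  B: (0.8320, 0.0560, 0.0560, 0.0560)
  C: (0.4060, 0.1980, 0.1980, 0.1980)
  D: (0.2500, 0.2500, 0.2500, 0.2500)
D > C > A > B

Key insight: Entropy is maximized by uniform distributions and minimized by concentrated distributions.

Entropies:
  H(A) = 1.3197 bits
  H(B) = 0.9194 bits
  H(C) = 1.9158 bits
  H(D) = 2.0000 bits

Ranking: D > C > A > B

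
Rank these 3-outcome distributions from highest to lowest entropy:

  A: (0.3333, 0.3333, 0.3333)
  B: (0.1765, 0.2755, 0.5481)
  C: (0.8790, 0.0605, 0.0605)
A > B > C

Key insight: Entropy is maximized by uniform distributions and minimized by concentrated distributions.

- Uniform distributions have maximum entropy log₂(3) = 1.5850 bits
- The more "peaked" or concentrated a distribution, the lower its entropy

Entropies:
  H(A) = 1.5850 bits
  H(B) = 1.4295 bits
  H(C) = 0.6532 bits

Ranking: A > B > C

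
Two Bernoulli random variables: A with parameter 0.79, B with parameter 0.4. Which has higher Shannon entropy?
B

For binary distributions, entropy is maximized at p=0.5 and decreases as p moves toward 0 or 1.

H(A) = H(0.79) = 0.7415 bits
H(B) = H(0.4) = 0.9710 bits

Distribution B (p=0.4) is closer to uniform (p=0.5), so it has higher entropy.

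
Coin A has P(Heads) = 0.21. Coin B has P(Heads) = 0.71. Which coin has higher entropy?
B

For binary distributions, entropy is maximized at p=0.5 and decreases as p moves toward 0 or 1.

H(A) = H(0.21) = 0.7415 bits
H(B) = H(0.71) = 0.8687 bits

Distribution B (p=0.71) is closer to uniform (p=0.5), so it has higher entropy.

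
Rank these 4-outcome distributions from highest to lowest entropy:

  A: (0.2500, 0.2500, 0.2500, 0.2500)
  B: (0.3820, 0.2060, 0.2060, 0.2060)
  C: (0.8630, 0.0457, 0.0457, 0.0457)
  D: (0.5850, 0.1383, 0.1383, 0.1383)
A > B > D > C

Key insight: Entropy is maximized by uniform distributions and minimized by concentrated distributions.

Entropies:
  H(A) = 2.0000 bits
  H(B) = 1.9389 bits
  H(C) = 0.7935 bits
  H(D) = 1.6368 bits

Ranking: A > B > D > C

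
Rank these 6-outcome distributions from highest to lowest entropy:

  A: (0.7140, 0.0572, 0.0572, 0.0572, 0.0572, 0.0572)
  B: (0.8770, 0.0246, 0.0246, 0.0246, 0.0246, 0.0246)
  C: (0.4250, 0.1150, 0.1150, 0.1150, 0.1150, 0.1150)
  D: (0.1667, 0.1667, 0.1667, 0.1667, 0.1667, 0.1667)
D > C > A > B

Key insight: Entropy is maximized by uniform distributions and minimized by concentrated distributions.

Entropies:
  H(A) = 1.5276 bits
  H(B) = 0.8235 bits
  H(C) = 2.3188 bits
  H(D) = 2.5850 bits

Ranking: D > C > A > B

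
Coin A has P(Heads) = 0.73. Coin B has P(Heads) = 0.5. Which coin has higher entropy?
B

For binary distributions, entropy is maximized at p=0.5 and decreases as p moves toward 0 or 1.

H(A) = H(0.73) = 0.8415 bits
H(B) = H(0.5) = 1.0000 bits

Distribution B (p=0.5) is closer to uniform (p=0.5), so it has higher entropy.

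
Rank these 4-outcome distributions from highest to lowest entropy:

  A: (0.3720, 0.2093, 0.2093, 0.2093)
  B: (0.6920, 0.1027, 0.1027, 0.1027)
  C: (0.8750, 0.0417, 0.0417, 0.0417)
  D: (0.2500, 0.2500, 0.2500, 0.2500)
D > A > B > C

Key insight: Entropy is maximized by uniform distributions and minimized by concentrated distributions.

Entropies:
  H(A) = 1.9476 bits
  H(B) = 1.3790 bits
  H(C) = 0.7417 bits
  H(D) = 2.0000 bits

Ranking: D > A > B > C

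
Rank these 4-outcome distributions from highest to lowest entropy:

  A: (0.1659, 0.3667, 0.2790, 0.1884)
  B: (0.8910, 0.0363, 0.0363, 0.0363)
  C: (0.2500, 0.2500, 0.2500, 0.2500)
C > A > B

Key insight: Entropy is maximized by uniform distributions and minimized by concentrated distributions.

- Uniform distributions have maximum entropy log₂(4) = 2.0000 bits
- The more "peaked" or concentrated a distribution, the lower its entropy

Entropies:
  H(A) = 1.9282 bits
  H(B) = 0.6697 bits
  H(C) = 2.0000 bits

Ranking: C > A > B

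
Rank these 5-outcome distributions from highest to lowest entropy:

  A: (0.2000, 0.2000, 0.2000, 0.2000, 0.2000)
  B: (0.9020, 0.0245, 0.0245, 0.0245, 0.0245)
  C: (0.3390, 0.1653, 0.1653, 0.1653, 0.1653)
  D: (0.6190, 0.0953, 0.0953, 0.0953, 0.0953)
A > C > D > B

Key insight: Entropy is maximized by uniform distributions and minimized by concentrated distributions.

Entropies:
  H(A) = 2.3219 bits
  H(B) = 0.6586 bits
  H(C) = 2.2459 bits
  H(D) = 1.7207 bits

Ranking: A > C > D > B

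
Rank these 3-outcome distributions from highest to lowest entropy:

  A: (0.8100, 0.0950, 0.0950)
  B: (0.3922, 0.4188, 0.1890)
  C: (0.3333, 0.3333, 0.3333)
C > B > A

Key insight: Entropy is maximized by uniform distributions and minimized by concentrated distributions.

- Uniform distributions have maximum entropy log₂(3) = 1.5850 bits
- The more "peaked" or concentrated a distribution, the lower its entropy

Entropies:
  H(A) = 0.8915 bits
  H(B) = 1.5098 bits
  H(C) = 1.5850 bits

Ranking: C > B > A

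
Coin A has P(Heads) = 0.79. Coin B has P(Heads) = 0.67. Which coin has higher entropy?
B

For binary distributions, entropy is maximized at p=0.5 and decreases as p moves toward 0 or 1.

H(A) = H(0.79) = 0.7415 bits
H(B) = H(0.67) = 0.9149 bits

Distribution B (p=0.67) is closer to uniform (p=0.5), so it has higher entropy.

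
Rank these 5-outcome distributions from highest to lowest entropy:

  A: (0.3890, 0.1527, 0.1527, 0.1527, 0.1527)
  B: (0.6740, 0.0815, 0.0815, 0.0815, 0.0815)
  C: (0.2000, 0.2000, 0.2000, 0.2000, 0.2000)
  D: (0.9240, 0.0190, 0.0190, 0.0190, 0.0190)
C > A > B > D

Key insight: Entropy is maximized by uniform distributions and minimized by concentrated distributions.

Entropies:
  H(A) = 2.1862 bits
  H(B) = 1.5628 bits
  H(C) = 2.3219 bits
  H(D) = 0.5399 bits

Ranking: C > A > B > D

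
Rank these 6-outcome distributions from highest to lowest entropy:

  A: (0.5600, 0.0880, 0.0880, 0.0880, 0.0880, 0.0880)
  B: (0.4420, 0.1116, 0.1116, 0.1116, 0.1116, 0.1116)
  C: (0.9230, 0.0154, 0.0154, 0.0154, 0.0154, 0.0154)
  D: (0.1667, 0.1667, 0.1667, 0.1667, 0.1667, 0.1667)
D > B > A > C

Key insight: Entropy is maximized by uniform distributions and minimized by concentrated distributions.

Entropies:
  H(A) = 2.0112 bits
  H(B) = 2.2859 bits
  H(C) = 0.5703 bits
  H(D) = 2.5850 bits

Ranking: D > B > A > C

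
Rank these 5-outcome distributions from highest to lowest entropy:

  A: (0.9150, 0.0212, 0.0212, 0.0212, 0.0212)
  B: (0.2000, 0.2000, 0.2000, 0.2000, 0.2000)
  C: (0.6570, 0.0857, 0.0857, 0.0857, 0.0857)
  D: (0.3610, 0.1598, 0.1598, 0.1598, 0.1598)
B > D > C > A

Key insight: Entropy is maximized by uniform distributions and minimized by concentrated distributions.

Entropies:
  H(A) = 0.5896 bits
  H(B) = 2.3219 bits
  H(C) = 1.6137 bits
  H(D) = 2.2215 bits

Ranking: B > D > C > A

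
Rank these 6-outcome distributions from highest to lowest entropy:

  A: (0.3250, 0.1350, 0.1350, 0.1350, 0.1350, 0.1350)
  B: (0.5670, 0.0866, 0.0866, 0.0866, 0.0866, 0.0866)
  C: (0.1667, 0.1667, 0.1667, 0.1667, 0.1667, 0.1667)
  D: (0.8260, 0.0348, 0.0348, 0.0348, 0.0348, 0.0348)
C > A > B > D

Key insight: Entropy is maximized by uniform distributions and minimized by concentrated distributions.

Entropies:
  H(A) = 2.4770 bits
  H(B) = 1.9924 bits
  H(C) = 2.5850 bits
  H(D) = 1.0708 bits

Ranking: C > A > B > D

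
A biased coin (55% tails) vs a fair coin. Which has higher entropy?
Fair coin

The fair coin is uniform (p=0.5), maximizing binary entropy at 1 bit. The biased coin has H(0.55) ≈ 0.993 bits — its outcome is more predictable, so its entropy is lower.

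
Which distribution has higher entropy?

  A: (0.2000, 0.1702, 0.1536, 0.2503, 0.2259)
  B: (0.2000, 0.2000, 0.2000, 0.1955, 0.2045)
B

Both distributions are close to uniform, making this a harder comparison.

H(A) = 2.2994 bits
H(B) = 2.3218 bits

The distribution closer to uniform has higher entropy.
Answer: B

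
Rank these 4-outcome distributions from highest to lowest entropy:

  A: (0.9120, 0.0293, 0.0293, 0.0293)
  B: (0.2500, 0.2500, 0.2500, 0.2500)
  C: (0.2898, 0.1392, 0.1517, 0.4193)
B > C > A

Key insight: Entropy is maximized by uniform distributions and minimized by concentrated distributions.

- Uniform distributions have maximum entropy log₂(4) = 2.0000 bits
- The more "peaked" or concentrated a distribution, the lower its entropy

Entropies:
  H(A) = 0.5692 bits
  H(B) = 2.0000 bits
  H(C) = 1.8524 bits

Ranking: B > C > A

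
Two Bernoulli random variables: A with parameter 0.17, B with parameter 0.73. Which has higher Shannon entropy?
B

For binary distributions, entropy is maximized at p=0.5 and decreases as p moves toward 0 or 1.

H(A) = H(0.17) = 0.6577 bits
H(B) = H(0.73) = 0.8415 bits

Distribution B (p=0.73) is closer to uniform (p=0.5), so it has higher entropy.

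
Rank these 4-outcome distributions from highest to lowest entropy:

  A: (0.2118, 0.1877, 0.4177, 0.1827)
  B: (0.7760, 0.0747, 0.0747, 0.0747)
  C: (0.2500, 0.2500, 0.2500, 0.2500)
C > A > B

Key insight: Entropy is maximized by uniform distributions and minimized by concentrated distributions.

- Uniform distributions have maximum entropy log₂(4) = 2.0000 bits
- The more "peaked" or concentrated a distribution, the lower its entropy

Entropies:
  H(A) = 1.9015 bits
  H(B) = 1.1224 bits
  H(C) = 2.0000 bits

Ranking: C > A > B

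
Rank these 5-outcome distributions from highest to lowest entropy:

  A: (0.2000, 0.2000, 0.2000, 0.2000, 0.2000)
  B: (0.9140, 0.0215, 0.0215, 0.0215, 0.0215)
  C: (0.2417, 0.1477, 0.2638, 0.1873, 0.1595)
A > C > B

Key insight: Entropy is maximized by uniform distributions and minimized by concentrated distributions.

- Uniform distributions have maximum entropy log₂(5) = 2.3219 bits
- The more "peaked" or concentrated a distribution, the lower its entropy

Entropies:
  H(A) = 2.3219 bits
  H(B) = 0.5950 bits
  H(C) = 2.2849 bits

Ranking: A > C > B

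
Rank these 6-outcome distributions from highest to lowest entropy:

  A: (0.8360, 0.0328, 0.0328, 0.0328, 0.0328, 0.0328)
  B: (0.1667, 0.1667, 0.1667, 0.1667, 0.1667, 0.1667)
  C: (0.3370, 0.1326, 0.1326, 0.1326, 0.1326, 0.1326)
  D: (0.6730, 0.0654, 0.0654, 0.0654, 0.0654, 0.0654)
B > C > D > A

Key insight: Entropy is maximized by uniform distributions and minimized by concentrated distributions.

Entropies:
  H(A) = 1.0246 bits
  H(B) = 2.5850 bits
  H(C) = 2.4614 bits
  H(D) = 1.6711 bits

Ranking: B > C > D > A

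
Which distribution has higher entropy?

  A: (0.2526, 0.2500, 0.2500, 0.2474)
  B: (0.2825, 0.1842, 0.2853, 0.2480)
A

Both distributions are close to uniform, making this a harder comparison.

H(A) = 2.0000 bits
H(B) = 1.9799 bits

The distribution closer to uniform has higher entropy.
Answer: A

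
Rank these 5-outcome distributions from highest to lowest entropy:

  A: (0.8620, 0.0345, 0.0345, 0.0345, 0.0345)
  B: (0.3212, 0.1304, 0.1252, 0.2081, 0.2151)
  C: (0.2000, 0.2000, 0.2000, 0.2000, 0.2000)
C > B > A

Key insight: Entropy is maximized by uniform distributions and minimized by concentrated distributions.

- Uniform distributions have maximum entropy log₂(5) = 2.3219 bits
- The more "peaked" or concentrated a distribution, the lower its entropy

Entropies:
  H(A) = 0.8550 bits
  H(B) = 2.2329 bits
  H(C) = 2.3219 bits

Ranking: C > B > A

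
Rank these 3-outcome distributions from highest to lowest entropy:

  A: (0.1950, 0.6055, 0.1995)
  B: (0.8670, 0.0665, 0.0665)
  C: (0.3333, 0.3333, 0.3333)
C > A > B

Key insight: Entropy is maximized by uniform distributions and minimized by concentrated distributions.

- Uniform distributions have maximum entropy log₂(3) = 1.5850 bits
- The more "peaked" or concentrated a distribution, the lower its entropy

Entropies:
  H(A) = 1.3621 bits
  H(B) = 0.6986 bits
  H(C) = 1.5850 bits

Ranking: C > A > B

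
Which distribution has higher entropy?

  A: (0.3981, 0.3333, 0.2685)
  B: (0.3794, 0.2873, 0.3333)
B

Both distributions are close to uniform, making this a harder comparison.

H(A) = 1.5667 bits
H(B) = 1.5758 bits

The distribution closer to uniform has higher entropy.
Answer: B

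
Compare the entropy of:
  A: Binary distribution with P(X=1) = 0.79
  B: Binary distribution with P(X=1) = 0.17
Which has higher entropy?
A

For binary distributions, entropy is maximized at p=0.5 and decreases as p moves toward 0 or 1.

H(A) = H(0.79) = 0.7415 bits
H(B) = H(0.17) = 0.6577 bits

Distribution A (p=0.79) is closer to uniform (p=0.5), so it has higher entropy.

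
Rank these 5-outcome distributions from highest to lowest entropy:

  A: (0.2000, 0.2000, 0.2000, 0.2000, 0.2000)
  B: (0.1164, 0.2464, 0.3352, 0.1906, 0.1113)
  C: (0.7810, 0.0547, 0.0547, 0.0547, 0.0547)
A > B > C

Key insight: Entropy is maximized by uniform distributions and minimized by concentrated distributions.

- Uniform distributions have maximum entropy log₂(5) = 2.3219 bits
- The more "peaked" or concentrated a distribution, the lower its entropy

Entropies:
  H(A) = 2.3219 bits
  H(B) = 2.1961 bits
  H(C) = 1.1963 bits

Ranking: A > B > C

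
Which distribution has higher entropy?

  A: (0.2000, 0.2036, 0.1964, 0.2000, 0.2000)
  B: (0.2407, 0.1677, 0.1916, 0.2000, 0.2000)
A

Both distributions are close to uniform, making this a harder comparison.

H(A) = 2.3218 bits
H(B) = 2.3121 bits

The distribution closer to uniform has higher entropy.
Answer: A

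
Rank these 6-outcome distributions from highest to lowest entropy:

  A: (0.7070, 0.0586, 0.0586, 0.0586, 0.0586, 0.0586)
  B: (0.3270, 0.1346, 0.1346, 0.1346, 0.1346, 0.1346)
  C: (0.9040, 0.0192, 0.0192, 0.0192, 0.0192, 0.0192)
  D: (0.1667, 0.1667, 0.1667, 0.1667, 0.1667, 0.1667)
D > B > A > C

Key insight: Entropy is maximized by uniform distributions and minimized by concentrated distributions.

Entropies:
  H(A) = 1.5529 bits
  H(B) = 2.4745 bits
  H(C) = 0.6791 bits
  H(D) = 2.5850 bits

Ranking: D > B > A > C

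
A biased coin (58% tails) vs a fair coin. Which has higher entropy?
Fair coin

The fair coin is uniform (p=0.5), maximizing binary entropy at 1 bit. The biased coin has H(0.58) ≈ 0.981 bits — its outcome is more predictable, so its entropy is lower.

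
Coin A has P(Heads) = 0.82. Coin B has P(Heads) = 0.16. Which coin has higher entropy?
A

For binary distributions, entropy is maximized at p=0.5 and decreases as p moves toward 0 or 1.

H(A) = H(0.82) = 0.6801 bits
H(B) = H(0.16) = 0.6343 bits

Distribution A (p=0.82) is closer to uniform (p=0.5), so it has higher entropy.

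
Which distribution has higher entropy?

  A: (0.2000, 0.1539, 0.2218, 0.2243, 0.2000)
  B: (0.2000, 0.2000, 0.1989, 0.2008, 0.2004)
B

Both distributions are close to uniform, making this a harder comparison.

H(A) = 2.3099 bits
H(B) = 2.3219 bits

The distribution closer to uniform has higher entropy.
Answer: B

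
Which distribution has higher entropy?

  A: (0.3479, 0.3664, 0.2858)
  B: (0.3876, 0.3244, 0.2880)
A

Both distributions are close to uniform, making this a harder comparison.

H(A) = 1.5771 bits
H(B) = 1.5741 bits

The distribution closer to uniform has higher entropy.
Answer: A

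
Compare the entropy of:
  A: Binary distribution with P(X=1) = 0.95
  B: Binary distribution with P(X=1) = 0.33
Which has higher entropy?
B

For binary distributions, entropy is maximized at p=0.5 and decreases as p moves toward 0 or 1.

H(A) = H(0.95) = 0.2864 bits
H(B) = H(0.33) = 0.9149 bits

Distribution B (p=0.33) is closer to uniform (p=0.5), so it has higher entropy.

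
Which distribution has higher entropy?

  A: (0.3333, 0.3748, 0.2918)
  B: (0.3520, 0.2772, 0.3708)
A

Both distributions are close to uniform, making this a harder comparison.

H(A) = 1.5775 bits
H(B) = 1.5740 bits

The distribution closer to uniform has higher entropy.
Answer: A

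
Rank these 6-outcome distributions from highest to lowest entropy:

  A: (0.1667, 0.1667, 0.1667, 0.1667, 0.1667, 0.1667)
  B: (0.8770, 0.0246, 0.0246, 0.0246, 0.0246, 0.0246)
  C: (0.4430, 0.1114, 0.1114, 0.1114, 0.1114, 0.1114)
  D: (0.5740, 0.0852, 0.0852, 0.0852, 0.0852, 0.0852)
A > C > D > B

Key insight: Entropy is maximized by uniform distributions and minimized by concentrated distributions.

Entropies:
  H(A) = 2.5850 bits
  H(B) = 0.8235 bits
  H(C) = 2.2839 bits
  H(D) = 1.9733 bits

Ranking: A > C > D > B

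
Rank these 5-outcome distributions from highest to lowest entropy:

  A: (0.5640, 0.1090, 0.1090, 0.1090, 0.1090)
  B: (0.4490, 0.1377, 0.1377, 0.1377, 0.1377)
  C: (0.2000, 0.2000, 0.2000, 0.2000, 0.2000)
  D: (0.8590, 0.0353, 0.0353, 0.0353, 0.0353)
C > B > A > D

Key insight: Entropy is maximized by uniform distributions and minimized by concentrated distributions.

Entropies:
  H(A) = 1.8601 bits
  H(B) = 2.0945 bits
  H(C) = 2.3219 bits
  H(D) = 0.8689 bits

Ranking: C > B > A > D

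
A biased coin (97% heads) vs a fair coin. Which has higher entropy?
Fair coin

The fair coin is uniform (p=0.5), maximizing binary entropy at 1 bit. The biased coin has H(0.97) ≈ 0.194 bits — its outcome is more predictable, so its entropy is lower.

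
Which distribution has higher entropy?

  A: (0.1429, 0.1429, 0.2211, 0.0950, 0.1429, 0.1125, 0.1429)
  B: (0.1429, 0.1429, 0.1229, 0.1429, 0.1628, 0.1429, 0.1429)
B

Both distributions are close to uniform, making this a harder comparison.

H(A) = 2.7628 bits
H(B) = 2.8033 bits

The distribution closer to uniform has higher entropy.
Answer: B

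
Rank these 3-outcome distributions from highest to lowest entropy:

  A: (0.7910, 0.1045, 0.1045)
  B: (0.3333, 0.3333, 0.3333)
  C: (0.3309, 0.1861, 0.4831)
B > C > A

Key insight: Entropy is maximized by uniform distributions and minimized by concentrated distributions.

- Uniform distributions have maximum entropy log₂(3) = 1.5850 bits
- The more "peaked" or concentrated a distribution, the lower its entropy

Entropies:
  H(A) = 0.9486 bits
  H(B) = 1.5850 bits
  H(C) = 1.4865 bits

Ranking: B > C > A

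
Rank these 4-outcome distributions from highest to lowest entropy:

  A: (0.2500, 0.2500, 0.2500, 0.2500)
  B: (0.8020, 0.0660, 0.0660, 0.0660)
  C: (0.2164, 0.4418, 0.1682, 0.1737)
A > C > B

Key insight: Entropy is maximized by uniform distributions and minimized by concentrated distributions.

- Uniform distributions have maximum entropy log₂(4) = 2.0000 bits
- The more "peaked" or concentrated a distribution, the lower its entropy

Entropies:
  H(A) = 2.0000 bits
  H(B) = 1.0317 bits
  H(C) = 1.8697 bits

Ranking: A > C > B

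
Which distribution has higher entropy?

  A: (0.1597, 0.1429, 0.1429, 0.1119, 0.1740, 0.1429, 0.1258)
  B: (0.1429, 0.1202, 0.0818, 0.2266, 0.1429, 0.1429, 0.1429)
A

Both distributions are close to uniform, making this a harder comparison.

H(A) = 2.7947 bits
H(B) = 2.7524 bits

The distribution closer to uniform has higher entropy.
Answer: A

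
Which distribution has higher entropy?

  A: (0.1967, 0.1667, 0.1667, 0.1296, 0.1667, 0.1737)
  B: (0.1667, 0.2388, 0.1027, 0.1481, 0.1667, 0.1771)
A

Both distributions are close to uniform, making this a harder comparison.

H(A) = 2.5746 bits
H(B) = 2.5426 bits

The distribution closer to uniform has higher entropy.
Answer: A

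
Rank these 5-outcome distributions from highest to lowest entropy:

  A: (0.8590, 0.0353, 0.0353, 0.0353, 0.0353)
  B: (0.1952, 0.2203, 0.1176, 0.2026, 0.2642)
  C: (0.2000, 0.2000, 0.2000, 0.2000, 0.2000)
C > B > A

Key insight: Entropy is maximized by uniform distributions and minimized by concentrated distributions.

- Uniform distributions have maximum entropy log₂(5) = 2.3219 bits
- The more "peaked" or concentrated a distribution, the lower its entropy

Entropies:
  H(A) = 0.8689 bits
  H(B) = 2.2781 bits
  H(C) = 2.3219 bits

Ranking: C > B > A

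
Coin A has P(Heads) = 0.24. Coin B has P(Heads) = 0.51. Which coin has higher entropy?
B

For binary distributions, entropy is maximized at p=0.5 and decreases as p moves toward 0 or 1.

H(A) = H(0.24) = 0.7950 bits
H(B) = H(0.51) = 0.9997 bits

Distribution B (p=0.51) is closer to uniform (p=0.5), so it has higher entropy.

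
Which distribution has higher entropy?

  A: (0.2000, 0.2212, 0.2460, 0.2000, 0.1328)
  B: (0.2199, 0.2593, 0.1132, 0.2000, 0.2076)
A

Both distributions are close to uniform, making this a harder comparison.

H(A) = 2.2948 bits
H(B) = 2.2764 bits

The distribution closer to uniform has higher entropy.
Answer: A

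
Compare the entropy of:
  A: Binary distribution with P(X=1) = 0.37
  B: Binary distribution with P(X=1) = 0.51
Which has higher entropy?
B

For binary distributions, entropy is maximized at p=0.5 and decreases as p moves toward 0 or 1.

H(A) = H(0.37) = 0.9507 bits
H(B) = H(0.51) = 0.9997 bits

Distribution B (p=0.51) is closer to uniform (p=0.5), so it has higher entropy.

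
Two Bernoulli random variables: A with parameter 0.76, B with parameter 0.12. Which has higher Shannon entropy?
A

For binary distributions, entropy is maximized at p=0.5 and decreases as p moves toward 0 or 1.

H(A) = H(0.76) = 0.7950 bits
H(B) = H(0.12) = 0.5294 bits

Distribution A (p=0.76) is closer to uniform (p=0.5), so it has higher entropy.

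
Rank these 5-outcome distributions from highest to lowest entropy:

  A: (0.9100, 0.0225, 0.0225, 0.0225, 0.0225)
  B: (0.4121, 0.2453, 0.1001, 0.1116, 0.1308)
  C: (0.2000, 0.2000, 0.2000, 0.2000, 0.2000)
C > B > A

Key insight: Entropy is maximized by uniform distributions and minimized by concentrated distributions.

- Uniform distributions have maximum entropy log₂(5) = 2.3219 bits
- The more "peaked" or concentrated a distribution, the lower its entropy

Entropies:
  H(A) = 0.6165 bits
  H(B) = 2.0938 bits
  H(C) = 2.3219 bits

Ranking: C > B > A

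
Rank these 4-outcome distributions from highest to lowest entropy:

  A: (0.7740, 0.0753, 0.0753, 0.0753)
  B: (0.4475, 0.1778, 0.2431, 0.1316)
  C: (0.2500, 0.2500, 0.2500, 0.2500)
C > B > A

Key insight: Entropy is maximized by uniform distributions and minimized by concentrated distributions.

- Uniform distributions have maximum entropy log₂(4) = 2.0000 bits
- The more "peaked" or concentrated a distribution, the lower its entropy

Entropies:
  H(A) = 1.1292 bits
  H(B) = 1.8431 bits
  H(C) = 2.0000 bits

Ranking: C > B > A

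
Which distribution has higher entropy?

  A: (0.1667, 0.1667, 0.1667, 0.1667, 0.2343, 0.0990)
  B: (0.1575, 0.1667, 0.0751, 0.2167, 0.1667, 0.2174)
A

Both distributions are close to uniform, making this a harder comparison.

H(A) = 2.5442 bits
H(B) = 2.5188 bits

The distribution closer to uniform has higher entropy.
Answer: A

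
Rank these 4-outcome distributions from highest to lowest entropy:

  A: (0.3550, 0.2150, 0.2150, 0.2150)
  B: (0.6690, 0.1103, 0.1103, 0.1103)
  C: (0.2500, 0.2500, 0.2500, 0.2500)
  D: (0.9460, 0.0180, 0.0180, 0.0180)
C > A > B > D

Key insight: Entropy is maximized by uniform distributions and minimized by concentrated distributions.

Entropies:
  H(A) = 1.9608 bits
  H(B) = 1.4406 bits
  H(C) = 2.0000 bits
  H(D) = 0.3887 bits

Ranking: C > A > B > D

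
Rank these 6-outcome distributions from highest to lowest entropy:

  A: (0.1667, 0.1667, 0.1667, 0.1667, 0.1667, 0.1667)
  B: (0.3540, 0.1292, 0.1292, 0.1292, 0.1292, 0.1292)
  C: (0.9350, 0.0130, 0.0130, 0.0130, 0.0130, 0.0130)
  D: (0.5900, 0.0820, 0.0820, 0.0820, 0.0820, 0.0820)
A > B > D > C

Key insight: Entropy is maximized by uniform distributions and minimized by concentrated distributions.

Entropies:
  H(A) = 2.5850 bits
  H(B) = 2.4376 bits
  H(C) = 0.4979 bits
  H(D) = 1.9285 bits

Ranking: A > B > D > C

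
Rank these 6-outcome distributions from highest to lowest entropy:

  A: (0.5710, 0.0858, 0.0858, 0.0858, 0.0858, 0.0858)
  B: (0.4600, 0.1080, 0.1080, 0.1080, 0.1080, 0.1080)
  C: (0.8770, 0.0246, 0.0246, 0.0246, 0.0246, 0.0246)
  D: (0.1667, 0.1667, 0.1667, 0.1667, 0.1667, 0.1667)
D > B > A > C

Key insight: Entropy is maximized by uniform distributions and minimized by concentrated distributions.

Entropies:
  H(A) = 1.9815 bits
  H(B) = 2.2492 bits
  H(C) = 0.8235 bits
  H(D) = 2.5850 bits

Ranking: D > B > A > C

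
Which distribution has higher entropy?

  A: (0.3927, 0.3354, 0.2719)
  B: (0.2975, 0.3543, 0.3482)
B

Both distributions are close to uniform, making this a harder comparison.

H(A) = 1.5690 bits
H(B) = 1.5807 bits

The distribution closer to uniform has higher entropy.
Answer: B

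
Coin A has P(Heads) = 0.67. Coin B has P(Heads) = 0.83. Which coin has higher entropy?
A

For binary distributions, entropy is maximized at p=0.5 and decreases as p moves toward 0 or 1.

H(A) = H(0.67) = 0.9149 bits
H(B) = H(0.83) = 0.6577 bits

Distribution A (p=0.67) is closer to uniform (p=0.5), so it has higher entropy.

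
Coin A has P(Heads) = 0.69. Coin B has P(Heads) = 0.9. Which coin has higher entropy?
A

For binary distributions, entropy is maximized at p=0.5 and decreases as p moves toward 0 or 1.

H(A) = H(0.69) = 0.8932 bits
H(B) = H(0.9) = 0.4690 bits

Distribution A (p=0.69) is closer to uniform (p=0.5), so it has higher entropy.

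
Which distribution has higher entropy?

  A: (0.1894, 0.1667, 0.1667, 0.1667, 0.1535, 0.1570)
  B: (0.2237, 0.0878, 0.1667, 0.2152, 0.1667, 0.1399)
A

Both distributions are close to uniform, making this a harder comparison.

H(A) = 2.5816 bits
H(B) = 2.5271 bits

The distribution closer to uniform has higher entropy.
Answer: A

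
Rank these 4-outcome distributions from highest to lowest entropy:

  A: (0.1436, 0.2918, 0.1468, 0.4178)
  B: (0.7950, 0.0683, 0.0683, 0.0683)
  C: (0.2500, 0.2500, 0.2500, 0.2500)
C > A > B

Key insight: Entropy is maximized by uniform distributions and minimized by concentrated distributions.

- Uniform distributions have maximum entropy log₂(4) = 2.0000 bits
- The more "peaked" or concentrated a distribution, the lower its entropy

Entropies:
  H(A) = 1.8530 bits
  H(B) = 1.0567 bits
  H(C) = 2.0000 bits

Ranking: C > A > B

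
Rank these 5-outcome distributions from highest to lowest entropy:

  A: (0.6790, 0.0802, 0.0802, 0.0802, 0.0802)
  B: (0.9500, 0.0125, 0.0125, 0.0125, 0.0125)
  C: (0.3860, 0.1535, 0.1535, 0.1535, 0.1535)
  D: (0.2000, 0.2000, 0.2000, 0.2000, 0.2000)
D > C > A > B

Key insight: Entropy is maximized by uniform distributions and minimized by concentrated distributions.

Entropies:
  H(A) = 1.5475 bits
  H(B) = 0.3864 bits
  H(C) = 2.1902 bits
  H(D) = 2.3219 bits

Ranking: D > C > A > B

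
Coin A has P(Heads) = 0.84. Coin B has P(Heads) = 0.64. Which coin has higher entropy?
B

For binary distributions, entropy is maximized at p=0.5 and decreases as p moves toward 0 or 1.

H(A) = H(0.84) = 0.6343 bits
H(B) = H(0.64) = 0.9427 bits

Distribution B (p=0.64) is closer to uniform (p=0.5), so it has higher entropy.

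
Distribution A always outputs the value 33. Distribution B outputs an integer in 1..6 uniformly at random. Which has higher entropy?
B

A is deterministic, so H(A) = 0. B is uniform over 6 outcomes, so H(B) = log₂(6) = 2.585 bits. Any distribution with genuine randomness has higher entropy than a deterministic one.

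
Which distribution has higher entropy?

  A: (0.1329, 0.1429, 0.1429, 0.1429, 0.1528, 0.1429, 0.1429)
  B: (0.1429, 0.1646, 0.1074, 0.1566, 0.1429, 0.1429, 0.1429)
A

Both distributions are close to uniform, making this a harder comparison.

H(A) = 2.8064 bits
H(B) = 2.7972 bits

The distribution closer to uniform has higher entropy.
Answer: A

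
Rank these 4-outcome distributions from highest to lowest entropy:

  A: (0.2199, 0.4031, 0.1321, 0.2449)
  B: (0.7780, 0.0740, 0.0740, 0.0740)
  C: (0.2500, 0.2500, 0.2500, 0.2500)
C > A > B

Key insight: Entropy is maximized by uniform distributions and minimized by concentrated distributions.

- Uniform distributions have maximum entropy log₂(4) = 2.0000 bits
- The more "peaked" or concentrated a distribution, the lower its entropy

Entropies:
  H(A) = 1.8918 bits
  H(B) = 1.1157 bits
  H(C) = 2.0000 bits

Ranking: C > A > B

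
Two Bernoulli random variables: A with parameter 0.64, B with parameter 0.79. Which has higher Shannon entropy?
A

For binary distributions, entropy is maximized at p=0.5 and decreases as p moves toward 0 or 1.

H(A) = H(0.64) = 0.9427 bits
H(B) = H(0.79) = 0.7415 bits

Distribution A (p=0.64) is closer to uniform (p=0.5), so it has higher entropy.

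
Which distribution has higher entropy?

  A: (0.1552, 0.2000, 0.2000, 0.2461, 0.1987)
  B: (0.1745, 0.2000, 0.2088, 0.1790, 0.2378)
B

Both distributions are close to uniform, making this a harder comparison.

H(A) = 2.3069 bits
H(B) = 2.3127 bits

The distribution closer to uniform has higher entropy.
Answer: B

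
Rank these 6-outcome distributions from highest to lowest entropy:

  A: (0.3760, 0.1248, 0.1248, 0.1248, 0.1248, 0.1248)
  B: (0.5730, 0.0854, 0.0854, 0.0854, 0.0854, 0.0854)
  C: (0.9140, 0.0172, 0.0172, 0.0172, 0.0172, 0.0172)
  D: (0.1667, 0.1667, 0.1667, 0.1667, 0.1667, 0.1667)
D > A > B > C

Key insight: Entropy is maximized by uniform distributions and minimized by concentrated distributions.

Entropies:
  H(A) = 2.4041 bits
  H(B) = 1.9760 bits
  H(C) = 0.6227 bits
  H(D) = 2.5850 bits

Ranking: D > A > B > C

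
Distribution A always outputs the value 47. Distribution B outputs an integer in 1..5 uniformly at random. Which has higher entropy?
B

A is deterministic, so H(A) = 0. B is uniform over 5 outcomes, so H(B) = log₂(5) = 2.322 bits. Any distribution with genuine randomness has higher entropy than a deterministic one.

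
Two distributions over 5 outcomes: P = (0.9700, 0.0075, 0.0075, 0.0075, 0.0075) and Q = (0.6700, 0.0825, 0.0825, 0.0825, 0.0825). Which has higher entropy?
Q

P is highly concentrated on one outcome (97%), making it nearly deterministic. Q spreads its mass more evenly (max 67%). The more spread-out distribution has higher entropy: H(P) ≈ 0.254 bits, H(Q) ≈ 1.575 bits.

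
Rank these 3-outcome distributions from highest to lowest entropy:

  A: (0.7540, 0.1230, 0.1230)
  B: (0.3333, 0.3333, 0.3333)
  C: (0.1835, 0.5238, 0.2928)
B > C > A

Key insight: Entropy is maximized by uniform distributions and minimized by concentrated distributions.

- Uniform distributions have maximum entropy log₂(3) = 1.5850 bits
- The more "peaked" or concentrated a distribution, the lower its entropy

Entropies:
  H(A) = 1.0509 bits
  H(B) = 1.5850 bits
  H(C) = 1.4563 bits

Ranking: B > C > A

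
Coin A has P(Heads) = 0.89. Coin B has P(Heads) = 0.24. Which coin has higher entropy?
B

For binary distributions, entropy is maximized at p=0.5 and decreases as p moves toward 0 or 1.

H(A) = H(0.89) = 0.4999 bits
H(B) = H(0.24) = 0.7950 bits

Distribution B (p=0.24) is closer to uniform (p=0.5), so it has higher entropy.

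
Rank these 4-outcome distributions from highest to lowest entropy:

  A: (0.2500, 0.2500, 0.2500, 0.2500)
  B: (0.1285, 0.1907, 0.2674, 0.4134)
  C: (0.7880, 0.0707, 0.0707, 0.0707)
A > B > C

Key insight: Entropy is maximized by uniform distributions and minimized by concentrated distributions.

- Uniform distributions have maximum entropy log₂(4) = 2.0000 bits
- The more "peaked" or concentrated a distribution, the lower its entropy

Entropies:
  H(A) = 2.0000 bits
  H(B) = 1.8719 bits
  H(C) = 1.0813 bits

Ranking: A > B > C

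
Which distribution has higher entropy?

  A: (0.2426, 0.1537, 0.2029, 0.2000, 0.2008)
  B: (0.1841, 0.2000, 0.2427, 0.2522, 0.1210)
A

Both distributions are close to uniform, making this a harder comparison.

H(A) = 2.3073 bits
H(B) = 2.2795 bits

The distribution closer to uniform has higher entropy.
Answer: A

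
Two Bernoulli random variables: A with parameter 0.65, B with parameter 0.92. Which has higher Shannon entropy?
A

For binary distributions, entropy is maximized at p=0.5 and decreases as p moves toward 0 or 1.

H(A) = H(0.65) = 0.9341 bits
H(B) = H(0.92) = 0.4022 bits

Distribution A (p=0.65) is closer to uniform (p=0.5), so it has higher entropy.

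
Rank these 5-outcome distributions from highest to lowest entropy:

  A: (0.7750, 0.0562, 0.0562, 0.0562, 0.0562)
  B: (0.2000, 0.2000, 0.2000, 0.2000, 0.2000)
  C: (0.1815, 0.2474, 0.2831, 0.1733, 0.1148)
B > C > A

Key insight: Entropy is maximized by uniform distributions and minimized by concentrated distributions.

- Uniform distributions have maximum entropy log₂(5) = 2.3219 bits
- The more "peaked" or concentrated a distribution, the lower its entropy

Entropies:
  H(A) = 1.2192 bits
  H(B) = 2.3219 bits
  H(C) = 2.2574 bits

Ranking: B > C > A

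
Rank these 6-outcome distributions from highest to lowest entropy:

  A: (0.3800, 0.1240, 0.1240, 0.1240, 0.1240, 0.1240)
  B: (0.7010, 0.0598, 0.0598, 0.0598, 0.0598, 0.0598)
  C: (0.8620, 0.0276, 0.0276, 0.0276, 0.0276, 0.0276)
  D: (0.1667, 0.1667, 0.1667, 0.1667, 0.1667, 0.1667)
D > A > B > C

Key insight: Entropy is maximized by uniform distributions and minimized by concentrated distributions.

Entropies:
  H(A) = 2.3976 bits
  H(B) = 1.5743 bits
  H(C) = 0.8994 bits
  H(D) = 2.5850 bits

Ranking: D > A > B > C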